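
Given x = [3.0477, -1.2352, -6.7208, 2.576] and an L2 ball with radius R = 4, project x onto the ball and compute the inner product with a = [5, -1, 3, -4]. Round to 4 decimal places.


Step 1: Compute ||x|| (intermediates to 6 decimals).
||x|| = sqrt(3.0477^2 + (-1.2352)^2 + (-6.7208)^2 + 2.576^2) = 7.913225
Step 2: Project.
Since ||x|| > R, scale = R/||x|| = 4/7.913225 = 0.505483, proj(x) = scale * x
proj(x) = [1.540561, -0.624373, -3.39725, 1.302124]
Step 3: Dot product.
a^T * proj(x) = 5*1.540561 - 1*(-0.624373) + 3*(-3.39725) - 4*1.302124 = -7.0731


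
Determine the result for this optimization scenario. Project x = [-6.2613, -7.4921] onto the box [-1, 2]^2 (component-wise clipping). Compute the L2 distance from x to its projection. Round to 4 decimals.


Project each component onto [-1, 2].
clip(-6.2613) = -1.0, clip(-7.4921) = -1.0
Projection = [-1.0, -1.0]
Squared diffs: [27.6813, 42.1474]
Distance = sqrt(69.8287) = 8.3564


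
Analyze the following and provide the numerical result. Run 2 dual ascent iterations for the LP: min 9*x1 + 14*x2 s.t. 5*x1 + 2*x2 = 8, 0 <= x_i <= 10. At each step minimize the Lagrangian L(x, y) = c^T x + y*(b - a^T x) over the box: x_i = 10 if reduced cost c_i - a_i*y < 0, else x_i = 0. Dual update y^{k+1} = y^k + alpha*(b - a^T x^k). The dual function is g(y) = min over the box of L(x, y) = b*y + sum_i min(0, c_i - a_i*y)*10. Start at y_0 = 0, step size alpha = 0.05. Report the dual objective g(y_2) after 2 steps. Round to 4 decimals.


Dual ascent for LP: min 9*x1 + 14*x2, 5*x1 + 2*x2 = 8, 0 <= x_i <= 10
Step 1: y^k = 0.0, reduced costs: (9.0, 14.0)
  x^k = (0.0, 0.0), subgradient = b - a^T x = 8.0
  y^{k+1} = 0.0 + 0.05*8.0 = 0.4
Step 2: y^k = 0.4, reduced costs: (7.0, 13.2)
  x^k = (0.0, 0.0), subgradient = b - a^T x = 8.0
  y^{k+1} = 0.4 + 0.05*8.0 = 0.8
Dual objective at y_2 = 0.8: reduced costs (5.0, 12.4), box minimizer x = (0.0, 0.0)
g(y_2) = b*y + (c1 - a1*y)*x1 + (c2 - a2*y)*x2 = 8*0.8 + 5.0*0.0 + 12.4*0.0 = 6.4 + 0.0 + 0.0 = 6.4


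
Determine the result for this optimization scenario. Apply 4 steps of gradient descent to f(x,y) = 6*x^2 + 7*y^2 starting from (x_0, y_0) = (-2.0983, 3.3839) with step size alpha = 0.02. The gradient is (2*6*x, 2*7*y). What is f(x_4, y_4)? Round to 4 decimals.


Gradient descent on f(x,y) = 6*x^2 + 7*y^2.
Starting point: (-2.0983, 3.3839), alpha = 0.02
Step 1: grad_x = 2*6*-2.0983 = -25.1796, grad_y = 2*7*3.3839 = 47.3746
  x_1 = -2.0983 - 0.02*-25.1796 = -1.5947
  y_1 = 3.3839 - 0.02*47.3746 = 2.4364
Step 2: grad_x = 2*6*-1.5947 = -19.1365, grad_y = 2*7*2.4364 = 34.1097
  x_2 = -1.5947 - 0.02*-19.1365 = -1.212
  y_2 = 2.4364 - 0.02*34.1097 = 1.7542
Step 3: grad_x = 2*6*-1.212 = -14.5437, grad_y = 2*7*1.7542 = 24.559
  x_3 = -1.212 - 0.02*-14.5437 = -0.9211
  y_3 = 1.7542 - 0.02*24.559 = 1.263
Step 4: grad_x = 2*6*-0.9211 = -11.0532, grad_y = 2*7*1.263 = 17.6825
  x_4 = -0.9211 - 0.02*-11.0532 = -0.7
  y_4 = 1.263 - 0.02*17.6825 = 0.9094
f(-0.7, 0.9094) = 6*(-0.7)^2 + 7*0.9094^2 = 8.7292


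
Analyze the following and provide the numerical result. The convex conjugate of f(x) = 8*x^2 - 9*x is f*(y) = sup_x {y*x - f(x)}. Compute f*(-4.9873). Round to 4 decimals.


f*(y) = sup_x {y*x - a*x^2 - b*x} = sup_x {(y-b)*x - a*x^2}
FOC: (y - b) - 2a*x = 0 => x* = (y - b)/(2a)
x* = (-4.9873 + 9)/(2*8) = 0.2508
f*(-4.9873) = (y-b)^2/(4a) = (-4.9873 + 9)^2/(4*8)
= 16.1018/32 = 0.5032


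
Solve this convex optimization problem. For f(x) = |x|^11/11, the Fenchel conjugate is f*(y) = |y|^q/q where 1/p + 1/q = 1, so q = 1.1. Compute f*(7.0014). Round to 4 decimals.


The conjugate exponent q satisfies 1/p + 1/q = 1.
p = 11, so q = 11/(11 - 1) = 1.1
|y|^q = 7.0014^1.1 = 8.5056
f*(7.0014) = 8.5056 / 1.1 = 7.7323


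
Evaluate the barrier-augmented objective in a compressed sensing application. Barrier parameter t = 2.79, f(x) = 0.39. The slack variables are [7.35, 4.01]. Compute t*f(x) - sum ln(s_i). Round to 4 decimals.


Step 1: Compute log-barrier.
ln values: [1.9947, 1.3888]
phi = -(1.9947 + 1.3888) = -3.3835
Step 2: Compute augmented objective.
t*f(x) = 2.79*0.39 = 1.0881
Total = 1.0881 - 3.3835 = -2.2954


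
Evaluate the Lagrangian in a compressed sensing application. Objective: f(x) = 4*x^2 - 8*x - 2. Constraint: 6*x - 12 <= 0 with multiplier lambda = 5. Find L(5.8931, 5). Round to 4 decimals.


Step 1: Evaluate f(x).
f(5.8931) = 4*5.8931^2 - 8*5.8931 - 2 = 89.7697
Step 2: Evaluate g(x).
g(5.8931) = 6*5.8931 - 12 = 23.3586
Step 3: Compute Lagrangian.
L = 89.7697 + 5*23.3586 = 206.5627


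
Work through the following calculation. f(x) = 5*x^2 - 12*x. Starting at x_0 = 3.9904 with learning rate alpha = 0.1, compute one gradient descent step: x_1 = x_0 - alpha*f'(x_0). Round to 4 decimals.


We compute the gradient at x_0 and apply the update.
f'(x) = 10*x - 12
f'(3.9904) = 10*3.9904 - 12 = 27.904
x_1 = 3.9904 - 0.1*27.904 = 1.2


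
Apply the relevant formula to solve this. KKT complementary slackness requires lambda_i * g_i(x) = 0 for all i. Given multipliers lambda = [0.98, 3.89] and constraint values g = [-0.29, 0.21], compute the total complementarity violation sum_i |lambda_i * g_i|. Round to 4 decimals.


KKT complementary slackness check:
lambda_1 * g_1 = 0.98 * -0.29 = -0.2842
lambda_2 * g_2 = 3.89 * 0.21 = 0.8169
Total violation = 0.2842 + 0.8169 = 1.1011


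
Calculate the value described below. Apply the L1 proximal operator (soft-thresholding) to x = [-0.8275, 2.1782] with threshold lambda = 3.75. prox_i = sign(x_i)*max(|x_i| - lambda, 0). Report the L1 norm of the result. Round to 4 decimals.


Soft-thresholding with lambda = 3.75:
prox(-0.8275) = sign(-0.8275)*max(|-0.8275| - 3.75, 0) = 0.0
prox(2.1782) = sign(2.1782)*max(|2.1782| - 3.75, 0) = 0.0
prox(x) = [0.0, 0.0]
||prox(x)||_1 = 0.0 + 0.0 = 0.0


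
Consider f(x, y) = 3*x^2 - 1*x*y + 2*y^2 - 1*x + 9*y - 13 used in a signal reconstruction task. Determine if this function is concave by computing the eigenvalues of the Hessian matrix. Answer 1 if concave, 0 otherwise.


The Hessian of f(x,y) = 3*x^2 - 1*x*y + 2*y^2 - 1*x + 9*y - 13 is:
H = [[6, -1], [-1, 4]]
Trace = 6 + 4 = 10
Determinant = 6*4 - (-1)^2 = 23
Discriminant = (10)^2 - 4*23 = 8.0
Eigenvalues: lambda_1 = 3.5858, lambda_2 = 6.4142
The function is not concave.

0


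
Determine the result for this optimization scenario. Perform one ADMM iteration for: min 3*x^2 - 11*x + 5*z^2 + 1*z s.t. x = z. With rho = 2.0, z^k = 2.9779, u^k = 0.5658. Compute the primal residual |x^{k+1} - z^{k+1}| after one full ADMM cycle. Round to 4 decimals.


ADMM iteration with rho = 2.0, z^k = 2.9779, u^k = 0.5658
Step 1: x-update.
Minimize 3*x^2 - 11*x + (2.0/2)*(x - 2.9779 + 0.5658)^2
FOC: (2*3 + 2.0)*x = 11 + 2.0*(2.9779 - 0.5658)
x^{k+1} = 1.978
Step 2: z-update.
Minimize 5*z^2 + 1*z + (2.0/2)*(1.978 - z + 0.5658)^2
FOC: (2*5 + 2.0)*z = -1 + 2.0*(1.978 + 0.5658)
z^{k+1} = 0.3406
Step 3: u-update.
u^{k+1} = 0.5658 + 1.978 - 0.3406 = 2.2032
Step 4: Primal residual = |1.978 - 0.3406| = 1.6374


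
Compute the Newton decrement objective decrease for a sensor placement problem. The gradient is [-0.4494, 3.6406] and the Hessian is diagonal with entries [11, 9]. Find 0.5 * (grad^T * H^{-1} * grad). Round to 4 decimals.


Step 1: H is diagonal, so H^(-1) * g = [-0.0409, 0.4045].
Step 2: g^T H^(-1) g = sum_i g_i^2 / H_ii
  = (-0.4494)^2/11 + (3.6406)^2/9
  = 0.0184 + 1.4727 = 1.491
Step 3: Objective decrease = 0.5 * g^T H^(-1) g = 0.7455


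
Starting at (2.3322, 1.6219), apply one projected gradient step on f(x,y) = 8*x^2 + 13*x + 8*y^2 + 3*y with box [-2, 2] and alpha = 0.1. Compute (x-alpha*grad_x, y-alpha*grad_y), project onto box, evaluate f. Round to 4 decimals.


Step 1: Compute gradient at (2.3322, 1.6219).
grad_x = 2*8*2.3322 + 13 = 50.3152
grad_y = 2*8*1.6219 + 3 = 28.9504
Step 2: Gradient step.
x_raw = 2.3322 - 0.1*50.3152 = -2.6993
y_raw = 1.6219 - 0.1*28.9504 = -1.2731
Step 3: Project onto [-2, 2].
x_proj = clip(-2.6993) = -2.0
y_proj = clip(-1.2731) = -1.2731
Step 4: Evaluate f.
f(-2.0, -1.2731) = 15.1477


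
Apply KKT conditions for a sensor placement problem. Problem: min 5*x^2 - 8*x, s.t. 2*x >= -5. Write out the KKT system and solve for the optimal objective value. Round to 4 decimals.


Step 1: Try lambda = 0 (constraint inactive).
Stationarity: 2*5*x - 8 = 0
x* = 8/(2*5) = 0.8
Check constraint: 2*0.8 = 1.6 >= -5 -- satisfied.
Step 2: Compute optimal value.
f(x*) = 5*0.8^2 - 8*0.8 = -3.2


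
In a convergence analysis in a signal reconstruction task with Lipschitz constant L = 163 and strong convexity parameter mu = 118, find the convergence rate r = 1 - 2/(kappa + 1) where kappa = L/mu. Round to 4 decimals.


Step 1: Compute the condition number.
kappa = L/mu = 163/118 = 1.3814
Step 2: Compute the convergence rate.
r = 1 - 2/(kappa + 1) = 1 - 2*mu/(L + mu) = (L - mu)/(L + mu) = 45/281 = 0.1601


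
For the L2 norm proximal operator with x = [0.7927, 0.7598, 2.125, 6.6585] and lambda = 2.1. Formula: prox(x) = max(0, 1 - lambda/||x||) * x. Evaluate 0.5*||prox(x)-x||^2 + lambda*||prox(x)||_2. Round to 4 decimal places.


Step 1: Compute ||x||.
||x|| = 7.0751
Step 2: Compute scaling factor.
scale = max(0, 1 - 2.1/7.0751) = 0.7032
Step 3: prox(x) = [0.5574, 0.5343, 1.4943, 4.6822]
||prox(x)|| = 4.9751
Step 4: Proximal objective.
0.5*||prox-x||^2 = 2.205
lambda*||prox|| = 10.4477
Total = 12.6527


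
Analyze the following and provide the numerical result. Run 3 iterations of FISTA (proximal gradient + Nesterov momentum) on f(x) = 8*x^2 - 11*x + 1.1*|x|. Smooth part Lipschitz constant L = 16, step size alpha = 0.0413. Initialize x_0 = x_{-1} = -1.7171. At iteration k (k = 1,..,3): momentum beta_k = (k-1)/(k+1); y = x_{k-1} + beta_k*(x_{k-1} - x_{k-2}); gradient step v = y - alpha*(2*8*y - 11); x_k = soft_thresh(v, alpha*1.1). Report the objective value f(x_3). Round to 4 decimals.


FISTA on f(x) = 8*x^2 - 11*x + 1.1*|x|
L = 16, alpha = 0.0413
Iteration 1: beta = 0.0, y = -1.7171 + 0.0*(-1.7171 + 1.7171) = -1.7171
  grad(y) = -38.4736, v = y - alpha*grad = -0.1281
  prox(v) = soft_thresh(-0.1281, 0.0454) = -0.0827
Iteration 2: beta = 0.3333, y = -0.0827 + 0.3333*(-0.0827 + 1.7171) = 0.4621
  grad(y) = -3.6066, v = y - alpha*grad = 0.611
  prox(v) = soft_thresh(0.611, 0.0454) = 0.5656
Iteration 3: beta = 0.5, y = 0.5656 + 0.5*(0.5656 + 0.0827) = 0.8898
  grad(y) = 3.2363, v = y - alpha*grad = 0.7561
  prox(v) = soft_thresh(0.7561, 0.0454) = 0.7107
f(x_3) = 8*0.7107^2 - 11*0.7107 + 1.1*|0.7107| = -2.9952


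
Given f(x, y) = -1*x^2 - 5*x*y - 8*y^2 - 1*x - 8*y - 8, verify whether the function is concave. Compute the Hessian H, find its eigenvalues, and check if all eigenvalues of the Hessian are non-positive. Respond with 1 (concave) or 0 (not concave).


The Hessian of f(x,y) = -1*x^2 - 5*x*y - 8*y^2 - 1*x - 8*y - 8 is:
H = [[-2, -5], [-5, -16]]
Trace = -2 - 16 = -18
Determinant = -2*-16 - (-5)^2 = 7
Discriminant = (-18)^2 - 4*7 = 296.0
Eigenvalues: lambda_1 = -17.6023, lambda_2 = -0.3977
The function is concave.

1


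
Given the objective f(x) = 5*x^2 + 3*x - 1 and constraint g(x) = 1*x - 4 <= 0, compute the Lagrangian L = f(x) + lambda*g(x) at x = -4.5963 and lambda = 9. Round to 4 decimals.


Step 1: Evaluate f(x).
f(-4.5963) = 5*(-4.5963)^2 + 3*(-4.5963) - 1 = 90.841
Step 2: Evaluate g(x).
g(-4.5963) = 1*-4.5963 - 4 = -8.5963
Step 3: Compute Lagrangian.
L = 90.841 + 9*-8.5963 = 13.4743


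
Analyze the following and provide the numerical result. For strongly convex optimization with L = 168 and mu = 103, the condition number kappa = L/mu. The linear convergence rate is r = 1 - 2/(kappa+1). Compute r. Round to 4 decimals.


Step 1: Compute the condition number.
kappa = L/mu = 168/103 = 1.6311
Step 2: Compute the convergence rate.
r = 1 - 2/(kappa + 1) = 1 - 2*mu/(L + mu) = (L - mu)/(L + mu) = 65/271 = 0.2399


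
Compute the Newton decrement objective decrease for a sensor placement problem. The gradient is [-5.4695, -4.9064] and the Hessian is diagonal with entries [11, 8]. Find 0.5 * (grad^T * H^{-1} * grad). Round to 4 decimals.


Step 1: H is diagonal, so H^(-1) * g = [-0.4972, -0.6133].
Step 2: g^T H^(-1) g = sum_i g_i^2 / H_ii
  = (-5.4695)^2/11 + (-4.9064)^2/8
  = 2.7196 + 3.0091 = 5.7287
Step 3: Objective decrease = 0.5 * g^T H^(-1) g = 2.8643


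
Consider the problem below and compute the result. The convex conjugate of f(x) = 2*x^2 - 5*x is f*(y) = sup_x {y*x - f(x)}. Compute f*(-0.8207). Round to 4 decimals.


f*(y) = sup_x {y*x - a*x^2 - b*x} = sup_x {(y-b)*x - a*x^2}
FOC: (y - b) - 2a*x = 0 => x* = (y - b)/(2a)
x* = (-0.8207 + 5)/(2*2) = 1.0448
f*(-0.8207) = (y-b)^2/(4a) = (-0.8207 + 5)^2/(4*2)
= 17.4665/8 = 2.1833


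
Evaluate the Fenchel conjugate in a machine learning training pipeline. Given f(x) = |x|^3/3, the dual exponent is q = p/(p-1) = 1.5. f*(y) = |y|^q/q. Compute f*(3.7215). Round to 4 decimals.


The conjugate exponent q satisfies 1/p + 1/q = 1.
p = 3, so q = 3/(3 - 1) = 1.5
|y|^q = 3.7215^1.5 = 7.1792
f*(3.7215) = 7.1792 / 1.5 = 4.7861


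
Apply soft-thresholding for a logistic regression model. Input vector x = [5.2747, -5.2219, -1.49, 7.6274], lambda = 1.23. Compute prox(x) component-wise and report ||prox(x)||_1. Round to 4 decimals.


Soft-thresholding with lambda = 1.23:
prox(5.2747) = sign(5.2747)*max(|5.2747| - 1.23, 0) = 4.0447
prox(-5.2219) = sign(-5.2219)*max(|-5.2219| - 1.23, 0) = -3.9919
prox(-1.49) = sign(-1.49)*max(|-1.49| - 1.23, 0) = -0.26
prox(7.6274) = sign(7.6274)*max(|7.6274| - 1.23, 0) = 6.3974
prox(x) = [4.0447, -3.9919, -0.26, 6.3974]
||prox(x)||_1 = 4.0447 + 3.9919 + 0.26 + 6.3974 = 14.694


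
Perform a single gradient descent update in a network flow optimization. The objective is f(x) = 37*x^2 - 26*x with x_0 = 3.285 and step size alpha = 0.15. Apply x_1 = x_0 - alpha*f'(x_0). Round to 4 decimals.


We compute the gradient at x_0 and apply the update.
f'(x) = 74*x - 26
f'(3.285) = 74*3.285 - 26 = 217.09
x_1 = 3.285 - 0.15*217.09 = -29.2785


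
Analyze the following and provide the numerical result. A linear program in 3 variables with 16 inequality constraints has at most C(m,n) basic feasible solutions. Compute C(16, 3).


Each vertex corresponds to some choice of n active constraints out of m, so the number of vertices is at most C(m, n) = m! / (n!(m-n)!).
m = 16, n = 3
Numerator: 16 * 15 * 14
Denominator: 3! = 6
C(16, 3) = 560


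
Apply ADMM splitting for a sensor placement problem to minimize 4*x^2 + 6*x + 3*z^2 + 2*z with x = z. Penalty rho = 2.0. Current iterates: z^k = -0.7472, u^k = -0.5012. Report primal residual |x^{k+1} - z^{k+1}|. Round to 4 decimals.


ADMM iteration with rho = 2.0, z^k = -0.7472, u^k = -0.5012
Step 1: x-update.
Minimize 4*x^2 + 6*x + (2.0/2)*(x + 0.7472 - 0.5012)^2
FOC: (2*4 + 2.0)*x = -6 + 2.0*(-0.7472 + 0.5012)
x^{k+1} = -0.6492
Step 2: z-update.
Minimize 3*z^2 + 2*z + (2.0/2)*(-0.6492 - z - 0.5012)^2
FOC: (2*3 + 2.0)*z = -2 + 2.0*(-0.6492 - 0.5012)
z^{k+1} = -0.5376
Step 3: u-update.
u^{k+1} = -0.5012 - 0.6492 + 0.5376 = -0.6128
Step 4: Primal residual = |-0.6492 + 0.5376| = 0.1116


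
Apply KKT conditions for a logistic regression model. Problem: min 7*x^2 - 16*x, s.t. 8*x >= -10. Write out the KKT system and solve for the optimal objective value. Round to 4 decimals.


Step 1: Try lambda = 0 (constraint inactive).
Stationarity: 2*7*x - 16 = 0
x* = 16/(2*7) = 8/7 = 1.1429 (rounded; the exact value 8/7 is used below)
Check constraint: 8*1.1429 = 9.1432 >= -10 -- satisfied.
Step 2: Compute optimal value.
f(x*) = 7*(8/7)^2 - 16*(8/7) = -9.1429


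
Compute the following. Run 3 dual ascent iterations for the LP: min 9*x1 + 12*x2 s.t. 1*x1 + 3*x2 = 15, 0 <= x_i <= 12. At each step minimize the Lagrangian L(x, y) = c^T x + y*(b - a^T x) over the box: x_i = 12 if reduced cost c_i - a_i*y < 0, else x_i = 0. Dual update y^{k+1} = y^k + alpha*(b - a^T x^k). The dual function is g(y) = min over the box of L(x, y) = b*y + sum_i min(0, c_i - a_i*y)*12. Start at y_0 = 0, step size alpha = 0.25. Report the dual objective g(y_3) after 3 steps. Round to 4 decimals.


Dual ascent for LP: min 9*x1 + 12*x2, 1*x1 + 3*x2 = 15, 0 <= x_i <= 12
Step 1: y^k = 0.0, reduced costs: (9.0, 12.0)
  x^k = (0.0, 0.0), subgradient = b - a^T x = 15.0
  y^{k+1} = 0.0 + 0.25*15.0 = 3.75
Step 2: y^k = 3.75, reduced costs: (5.25, 0.75)
  x^k = (0.0, 0.0), subgradient = b - a^T x = 15.0
  y^{k+1} = 3.75 + 0.25*15.0 = 7.5
Step 3: y^k = 7.5, reduced costs: (1.5, -10.5)
  x^k = (0.0, 12.0), subgradient = b - a^T x = -21.0
  y^{k+1} = 7.5 + 0.25*-21.0 = 2.25
Dual objective at y_3 = 2.25: reduced costs (6.75, 5.25), box minimizer x = (0.0, 0.0)
g(y_3) = b*y + (c1 - a1*y)*x1 + (c2 - a2*y)*x2 = 15*2.25 + 6.75*0.0 + 5.25*0.0 = 33.75 + 0.0 + 0.0 = 33.75


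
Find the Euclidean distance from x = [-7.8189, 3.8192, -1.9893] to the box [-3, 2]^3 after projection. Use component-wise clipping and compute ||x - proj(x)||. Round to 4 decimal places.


Project each component onto [-3, 2].
clip(-7.8189) = -3.0, clip(3.8192) = 2.0, clip(-1.9893) = -1.9893
Projection = [-3.0, 2.0, -1.9893]
Squared diffs: [23.2218, 3.3095, 0.0]
Distance = sqrt(26.5313) = 5.1509


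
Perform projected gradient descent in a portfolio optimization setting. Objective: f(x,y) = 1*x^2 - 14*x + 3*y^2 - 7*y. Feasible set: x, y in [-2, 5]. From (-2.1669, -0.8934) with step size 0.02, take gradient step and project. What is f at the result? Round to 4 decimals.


Step 1: Compute gradient at (-2.1669, -0.8934).
grad_x = 2*1*-2.1669 - 14 = -18.3338
grad_y = 2*3*-0.8934 - 7 = -12.3604
Step 2: Gradient step.
x_raw = -2.1669 - 0.02*-18.3338 = -1.8002
y_raw = -0.8934 - 0.02*-12.3604 = -0.6462
Step 3: Project onto [-2, 5].
x_proj = clip(-1.8002) = -1.8002
y_proj = clip(-0.6462) = -0.6462
Step 4: Evaluate f.
f(-1.8002, -0.6462) = 34.22


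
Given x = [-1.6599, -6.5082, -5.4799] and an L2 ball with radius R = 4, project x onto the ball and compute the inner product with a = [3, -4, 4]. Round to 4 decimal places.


Step 1: Compute ||x|| (intermediates to 6 decimals).
||x|| = sqrt((-1.6599)^2 + (-6.5082)^2 + (-5.4799)^2) = 8.668405
Step 2: Project.
Since ||x|| > R, scale = R/||x|| = 4/8.668405 = 0.461446, proj(x) = scale * x
proj(x) = [-0.765954, -3.003183, -2.528678]
Step 3: Dot product.
a^T * proj(x) = 3*(-0.765954) - 4*(-3.003183) + 4*(-2.528678) = -0.3998


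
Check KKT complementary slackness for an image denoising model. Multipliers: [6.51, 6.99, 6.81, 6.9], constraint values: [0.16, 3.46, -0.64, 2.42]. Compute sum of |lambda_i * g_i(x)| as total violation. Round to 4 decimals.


KKT complementary slackness check:
lambda_1 * g_1 = 6.51 * 0.16 = 1.0416
lambda_2 * g_2 = 6.99 * 3.46 = 24.1854
lambda_3 * g_3 = 6.81 * -0.64 = -4.3584
lambda_4 * g_4 = 6.9 * 2.42 = 16.698
Total violation = 1.0416 + 24.1854 + 4.3584 + 16.698 = 46.2834


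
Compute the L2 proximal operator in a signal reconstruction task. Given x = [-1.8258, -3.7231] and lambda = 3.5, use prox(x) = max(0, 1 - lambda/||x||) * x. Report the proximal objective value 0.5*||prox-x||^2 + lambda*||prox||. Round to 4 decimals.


Step 1: Compute ||x||.
||x|| = 4.1467
Step 2: Compute scaling factor.
scale = max(0, 1 - 3.5/4.1467) = 0.156
Step 3: prox(x) = [-0.2847, -0.5806]
||prox(x)|| = 0.6467
Step 4: Proximal objective.
0.5*||prox-x||^2 = 6.125
lambda*||prox|| = 2.2635
Total = 8.3884


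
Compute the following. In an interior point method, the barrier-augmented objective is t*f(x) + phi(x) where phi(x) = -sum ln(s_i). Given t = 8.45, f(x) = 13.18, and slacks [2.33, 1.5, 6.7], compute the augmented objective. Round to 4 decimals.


Step 1: Compute log-barrier.
ln values: [0.8459, 0.4055, 1.9021]
phi = -(0.8459 + 0.4055 + 1.9021) = -3.1534
Step 2: Compute augmented objective.
t*f(x) = 8.45*13.18 = 111.371
Total = 111.371 - 3.1534 = 108.2176


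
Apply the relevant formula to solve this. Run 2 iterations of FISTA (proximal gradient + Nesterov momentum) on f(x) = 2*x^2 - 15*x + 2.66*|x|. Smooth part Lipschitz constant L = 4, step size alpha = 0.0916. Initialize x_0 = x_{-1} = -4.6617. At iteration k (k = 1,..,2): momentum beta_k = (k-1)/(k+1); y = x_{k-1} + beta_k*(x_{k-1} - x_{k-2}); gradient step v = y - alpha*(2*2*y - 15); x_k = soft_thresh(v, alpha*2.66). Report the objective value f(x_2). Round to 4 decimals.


FISTA on f(x) = 2*x^2 - 15*x + 2.66*|x|
L = 4, alpha = 0.0916
Iteration 1: beta = 0.0, y = -4.6617 + 0.0*(-4.6617 + 4.6617) = -4.6617
  grad(y) = -33.6468, v = y - alpha*grad = -1.5797
  prox(v) = soft_thresh(-1.5797, 0.2437) = -1.336
Iteration 2: beta = 0.3333, y = -1.336 + 0.3333*(-1.336 + 4.6617) = -0.2274
  grad(y) = -15.9097, v = y - alpha*grad = 1.2299
  prox(v) = soft_thresh(1.2299, 0.2437) = 0.9862
f(x_2) = 2*0.9862^2 - 15*0.9862 + 2.66*|0.9862| = -10.2249


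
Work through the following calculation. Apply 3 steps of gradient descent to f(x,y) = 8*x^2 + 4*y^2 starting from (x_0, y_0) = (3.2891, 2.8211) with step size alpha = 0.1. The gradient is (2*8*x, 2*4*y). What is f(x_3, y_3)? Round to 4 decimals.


Gradient descent on f(x,y) = 8*x^2 + 4*y^2.
Starting point: (3.2891, 2.8211), alpha = 0.1
Step 1: grad_x = 2*8*3.2891 = 52.6256, grad_y = 2*4*2.8211 = 22.5688
  x_1 = 3.2891 - 0.1*52.6256 = -1.9735
  y_1 = 2.8211 - 0.1*22.5688 = 0.5642
Step 2: grad_x = 2*8*-1.9735 = -31.5754, grad_y = 2*4*0.5642 = 4.5138
  x_2 = -1.9735 - 0.1*-31.5754 = 1.1841
  y_2 = 0.5642 - 0.1*4.5138 = 0.1128
Step 3: grad_x = 2*8*1.1841 = 18.9452, grad_y = 2*4*0.1128 = 0.9028
  x_3 = 1.1841 - 0.1*18.9452 = -0.7104
  y_3 = 0.1128 - 0.1*0.9028 = 0.0226
f(-0.7104, 0.0226) = 8*(-0.7104)^2 + 4*0.0226^2 = 4.0399


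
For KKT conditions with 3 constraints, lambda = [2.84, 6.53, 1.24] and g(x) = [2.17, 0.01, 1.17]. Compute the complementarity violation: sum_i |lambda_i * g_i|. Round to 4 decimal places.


KKT complementary slackness check:
lambda_1 * g_1 = 2.84 * 2.17 = 6.1628
lambda_2 * g_2 = 6.53 * 0.01 = 0.0653
lambda_3 * g_3 = 1.24 * 1.17 = 1.4508
Total violation = 6.1628 + 0.0653 + 1.4508 = 7.6789


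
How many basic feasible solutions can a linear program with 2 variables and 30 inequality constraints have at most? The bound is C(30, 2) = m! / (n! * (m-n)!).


Each vertex corresponds to some choice of n active constraints out of m, so the number of vertices is at most C(m, n) = m! / (n!(m-n)!).
m = 30, n = 2
Numerator: 30 * 29
Denominator: 2! = 2
C(30, 2) = 435


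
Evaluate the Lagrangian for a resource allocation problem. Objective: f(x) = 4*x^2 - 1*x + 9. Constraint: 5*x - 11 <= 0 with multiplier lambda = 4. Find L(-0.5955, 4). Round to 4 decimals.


Step 1: Evaluate f(x).
f(-0.5955) = 4*(-0.5955)^2 - 1*(-0.5955) + 9 = 11.014
Step 2: Evaluate g(x).
g(-0.5955) = 5*-0.5955 - 11 = -13.9775
Step 3: Compute Lagrangian.
L = 11.014 + 4*-13.9775 = -44.896


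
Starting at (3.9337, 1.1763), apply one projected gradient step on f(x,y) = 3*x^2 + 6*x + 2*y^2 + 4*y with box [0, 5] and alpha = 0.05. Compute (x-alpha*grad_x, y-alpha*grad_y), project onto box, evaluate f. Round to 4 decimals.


Step 1: Compute gradient at (3.9337, 1.1763).
grad_x = 2*3*3.9337 + 6 = 29.6022
grad_y = 2*2*1.1763 + 4 = 8.7052
Step 2: Gradient step.
x_raw = 3.9337 - 0.05*29.6022 = 2.4536
y_raw = 1.1763 - 0.05*8.7052 = 0.741
Step 3: Project onto [0, 5].
x_proj = clip(2.4536) = 2.4536
y_proj = clip(0.741) = 0.741
Step 4: Evaluate f.
f(2.4536, 0.741) = 36.8443


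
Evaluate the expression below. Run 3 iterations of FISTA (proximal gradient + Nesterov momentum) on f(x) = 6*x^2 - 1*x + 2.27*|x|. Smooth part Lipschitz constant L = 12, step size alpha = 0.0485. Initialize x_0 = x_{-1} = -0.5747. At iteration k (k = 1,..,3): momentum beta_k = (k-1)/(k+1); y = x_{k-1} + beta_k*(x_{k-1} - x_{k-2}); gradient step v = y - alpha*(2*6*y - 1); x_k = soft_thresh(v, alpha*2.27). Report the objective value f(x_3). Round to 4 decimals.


FISTA on f(x) = 6*x^2 - 1*x + 2.27*|x|
L = 12, alpha = 0.0485
Iteration 1: beta = 0.0, y = -0.5747 + 0.0*(-0.5747 + 0.5747) = -0.5747
  grad(y) = -7.8964, v = y - alpha*grad = -0.1917
  prox(v) = soft_thresh(-0.1917, 0.1101) = -0.0816
Iteration 2: beta = 0.3333, y = -0.0816 + 0.3333*(-0.0816 + 0.5747) = 0.0827
  grad(y) = -0.0073, v = y - alpha*grad = 0.0831
  prox(v) = soft_thresh(0.0831, 0.1101) = 0.0
Iteration 3: beta = 0.5, y = 0.0 + 0.5*(0.0 + 0.0816) = 0.0408
  grad(y) = -0.5102, v = y - alpha*grad = 0.0656
  prox(v) = soft_thresh(0.0656, 0.1101) = 0.0
f(x_3) = 6*0.0^2 - 1*0.0 + 2.27*|0.0| = 0.0


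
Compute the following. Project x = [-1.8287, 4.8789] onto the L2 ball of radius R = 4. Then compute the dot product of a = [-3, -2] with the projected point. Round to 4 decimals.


Step 1: Compute ||x|| (intermediates to 6 decimals).
||x|| = sqrt((-1.8287)^2 + 4.8789^2) = 5.210356
Step 2: Project.
Since ||x|| > R, scale = R/||x|| = 4/5.210356 = 0.767702, proj(x) = scale * x
proj(x) = [-1.403897, 3.745541]
Step 3: Dot product.
a^T * proj(x) = -3*(-1.403897) - 2*3.745541 = -3.2794


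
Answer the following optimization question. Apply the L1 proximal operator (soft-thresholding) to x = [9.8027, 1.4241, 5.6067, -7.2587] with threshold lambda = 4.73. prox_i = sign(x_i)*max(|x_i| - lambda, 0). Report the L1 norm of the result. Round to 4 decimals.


Soft-thresholding with lambda = 4.73:
prox(9.8027) = sign(9.8027)*max(|9.8027| - 4.73, 0) = 5.0727
prox(1.4241) = sign(1.4241)*max(|1.4241| - 4.73, 0) = 0.0
prox(5.6067) = sign(5.6067)*max(|5.6067| - 4.73, 0) = 0.8767
prox(-7.2587) = sign(-7.2587)*max(|-7.2587| - 4.73, 0) = -2.5287
prox(x) = [5.0727, 0.0, 0.8767, -2.5287]
||prox(x)||_1 = 5.0727 + 0.0 + 0.8767 + 2.5287 = 8.4781


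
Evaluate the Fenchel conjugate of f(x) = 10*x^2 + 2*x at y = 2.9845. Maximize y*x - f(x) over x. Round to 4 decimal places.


f*(y) = sup_x {y*x - a*x^2 - b*x} = sup_x {(y-b)*x - a*x^2}
FOC: (y - b) - 2a*x = 0 => x* = (y - b)/(2a)
x* = (2.9845 - 2)/(2*10) = 0.0492
f*(2.9845) = (y-b)^2/(4a) = (2.9845 - 2)^2/(4*10)
= 0.9692/40 = 0.0242


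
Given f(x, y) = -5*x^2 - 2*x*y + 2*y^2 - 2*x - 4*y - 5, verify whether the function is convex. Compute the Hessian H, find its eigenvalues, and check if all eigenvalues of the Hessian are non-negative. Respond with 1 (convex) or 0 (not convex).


The Hessian of f(x,y) = -5*x^2 - 2*x*y + 2*y^2 - 2*x - 4*y - 5 is:
H = [[-10, -2], [-2, 4]]
Trace = -10 + 4 = -6
Determinant = -10*4 - (-2)^2 = -44
Discriminant = (-6)^2 - 4*-44 = 212.0
Eigenvalues: lambda_1 = -10.2801, lambda_2 = 4.2801
The function is not convex.

0


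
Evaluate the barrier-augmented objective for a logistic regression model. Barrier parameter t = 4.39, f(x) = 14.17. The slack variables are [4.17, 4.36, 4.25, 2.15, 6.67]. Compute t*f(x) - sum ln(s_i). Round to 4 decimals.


Step 1: Compute log-barrier.
ln values: [1.4279, 1.4725, 1.4469, 0.7655, 1.8976]
phi = -(1.4279 + 1.4725 + 1.4469 + 0.7655 + 1.8976) = -7.0104
Step 2: Compute augmented objective.
t*f(x) = 4.39*14.17 = 62.2063
Total = 62.2063 - 7.0104 = 55.1959


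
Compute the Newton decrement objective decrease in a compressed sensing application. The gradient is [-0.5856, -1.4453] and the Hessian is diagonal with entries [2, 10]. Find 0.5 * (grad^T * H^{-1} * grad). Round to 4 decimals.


Step 1: H is diagonal, so H^(-1) * g = [-0.2928, -0.1445].
Step 2: g^T H^(-1) g = sum_i g_i^2 / H_ii
  = (-0.5856)^2/2 + (-1.4453)^2/10
  = 0.1715 + 0.2089 = 0.3804
Step 3: Objective decrease = 0.5 * g^T H^(-1) g = 0.1902


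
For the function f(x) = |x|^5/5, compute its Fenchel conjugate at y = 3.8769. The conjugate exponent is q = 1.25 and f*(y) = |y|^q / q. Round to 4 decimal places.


The conjugate exponent q satisfies 1/p + 1/q = 1.
p = 5, so q = 5/(5 - 1) = 1.25
|y|^q = 3.8769^1.25 = 5.4401
f*(3.8769) = 5.4401 / 1.25 = 4.3521


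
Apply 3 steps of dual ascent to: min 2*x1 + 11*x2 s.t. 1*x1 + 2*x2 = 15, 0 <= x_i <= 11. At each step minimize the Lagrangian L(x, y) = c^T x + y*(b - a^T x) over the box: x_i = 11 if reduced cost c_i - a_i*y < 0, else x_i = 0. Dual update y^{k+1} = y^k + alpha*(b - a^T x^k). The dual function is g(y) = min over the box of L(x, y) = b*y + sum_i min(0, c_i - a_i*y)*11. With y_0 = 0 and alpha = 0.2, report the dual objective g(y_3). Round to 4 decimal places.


Dual ascent for LP: min 2*x1 + 11*x2, 1*x1 + 2*x2 = 15, 0 <= x_i <= 11
Step 1: y^k = 0.0, reduced costs: (2.0, 11.0)
  x^k = (0.0, 0.0), subgradient = b - a^T x = 15.0
  y^{k+1} = 0.0 + 0.2*15.0 = 3.0
Step 2: y^k = 3.0, reduced costs: (-1.0, 5.0)
  x^k = (11.0, 0.0), subgradient = b - a^T x = 4.0
  y^{k+1} = 3.0 + 0.2*4.0 = 3.8
Step 3: y^k = 3.8, reduced costs: (-1.8, 3.4)
  x^k = (11.0, 0.0), subgradient = b - a^T x = 4.0
  y^{k+1} = 3.8 + 0.2*4.0 = 4.6
Dual objective at y_3 = 4.6: reduced costs (-2.6, 1.8), box minimizer x = (11.0, 0.0)
g(y_3) = b*y + (c1 - a1*y)*x1 + (c2 - a2*y)*x2 = 15*4.6 + (-2.6)*11.0 + 1.8*0.0 = 69.0 - 28.6 + 0.0 = 40.4


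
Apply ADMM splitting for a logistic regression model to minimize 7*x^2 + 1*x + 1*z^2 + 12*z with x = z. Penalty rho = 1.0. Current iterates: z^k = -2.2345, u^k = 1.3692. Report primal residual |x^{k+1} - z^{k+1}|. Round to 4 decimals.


ADMM iteration with rho = 1.0, z^k = -2.2345, u^k = 1.3692
Step 1: x-update.
Minimize 7*x^2 + 1*x + (1.0/2)*(x + 2.2345 + 1.3692)^2
FOC: (2*7 + 1.0)*x = -1 + 1.0*(-2.2345 - 1.3692)
x^{k+1} = -0.3069
Step 2: z-update.
Minimize 1*z^2 + 12*z + (1.0/2)*(-0.3069 - z + 1.3692)^2
FOC: (2*1 + 1.0)*z = -12 + 1.0*(-0.3069 + 1.3692)
z^{k+1} = -3.6459
Step 3: u-update.
u^{k+1} = 1.3692 - 0.3069 + 3.6459 = 4.7082
Step 4: Primal residual = |-0.3069 + 3.6459| = 3.339


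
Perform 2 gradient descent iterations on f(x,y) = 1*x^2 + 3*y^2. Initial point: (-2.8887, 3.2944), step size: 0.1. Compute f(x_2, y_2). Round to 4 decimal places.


Gradient descent on f(x,y) = 1*x^2 + 3*y^2.
Starting point: (-2.8887, 3.2944), alpha = 0.1
Step 1: grad_x = 2*1*-2.8887 = -5.7774, grad_y = 2*3*3.2944 = 19.7664
  x_1 = -2.8887 - 0.1*-5.7774 = -2.311
  y_1 = 3.2944 - 0.1*19.7664 = 1.3178
Step 2: grad_x = 2*1*-2.311 = -4.6219, grad_y = 2*3*1.3178 = 7.9066
  x_2 = -2.311 - 0.1*-4.6219 = -1.8488
  y_2 = 1.3178 - 0.1*7.9066 = 0.5271
f(-1.8488, 0.5271) = 1*(-1.8488)^2 + 3*0.5271^2 = 4.2515


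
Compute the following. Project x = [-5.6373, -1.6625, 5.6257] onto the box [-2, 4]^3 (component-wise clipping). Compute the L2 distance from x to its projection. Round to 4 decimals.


Project each component onto [-2, 4].
clip(-5.6373) = -2.0, clip(-1.6625) = -1.6625, clip(5.6257) = 4.0
Projection = [-2.0, -1.6625, 4.0]
Squared diffs: [13.23, 0.0, 2.6429]
Distance = sqrt(15.8729) = 3.9841


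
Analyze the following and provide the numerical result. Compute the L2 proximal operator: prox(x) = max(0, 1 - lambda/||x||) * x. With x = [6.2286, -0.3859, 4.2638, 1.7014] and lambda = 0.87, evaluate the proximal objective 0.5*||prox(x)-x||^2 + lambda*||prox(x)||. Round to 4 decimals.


Step 1: Compute ||x||.
||x|| = 7.7472
Step 2: Compute scaling factor.
scale = max(0, 1 - 0.87/7.7472) = 0.8877
Step 3: prox(x) = [5.5291, -0.3426, 3.785, 1.5103]
||prox(x)|| = 6.8772
Step 4: Proximal objective.
0.5*||prox-x||^2 = 0.3785
lambda*||prox|| = 5.9832
Total = 6.3616


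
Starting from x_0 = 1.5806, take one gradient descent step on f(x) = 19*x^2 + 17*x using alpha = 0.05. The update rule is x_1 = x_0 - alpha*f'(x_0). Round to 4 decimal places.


We compute the gradient at x_0 and apply the update.
f'(x) = 38*x + 17
f'(1.5806) = 38*1.5806 + 17 = 77.0628
x_1 = 1.5806 - 0.05*77.0628 = -2.2725


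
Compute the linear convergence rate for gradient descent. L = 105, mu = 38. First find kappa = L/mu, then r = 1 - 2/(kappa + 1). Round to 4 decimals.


Step 1: Compute the condition number.
kappa = L/mu = 105/38 = 2.7632
Step 2: Compute the convergence rate.
r = 1 - 2/(kappa + 1) = 1 - 2*mu/(L + mu) = (L - mu)/(L + mu) = 67/143 = 0.4685


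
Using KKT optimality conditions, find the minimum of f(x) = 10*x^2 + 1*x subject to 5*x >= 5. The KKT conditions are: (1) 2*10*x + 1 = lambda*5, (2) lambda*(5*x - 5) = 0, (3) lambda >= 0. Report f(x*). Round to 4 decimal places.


Step 1: Try lambda = 0 (constraint inactive).
x_unc = -1/(2*10) = -0.05
Check: 5*-0.05 = -0.25 < 5 -- violated!
Step 2: Constraint must be active: 5*x = 5
x* = 5/5 = 1.0
lambda = (2*10*1.0 + 1)/5 = 4.2
Step 3: Compute optimal value.
f(x*) = 10*1.0^2 + 1*1.0 = 11.0


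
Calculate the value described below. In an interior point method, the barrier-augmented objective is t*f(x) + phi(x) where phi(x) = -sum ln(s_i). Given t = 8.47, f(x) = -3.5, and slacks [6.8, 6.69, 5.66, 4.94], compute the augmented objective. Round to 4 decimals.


Step 1: Compute log-barrier.
ln values: [1.9169, 1.9006, 1.7334, 1.5974]
phi = -(1.9169 + 1.9006 + 1.7334 + 1.5974) = -7.1483
Step 2: Compute augmented objective.
t*f(x) = 8.47*-3.5 = -29.645
Total = -29.645 - 7.1483 = -36.7933


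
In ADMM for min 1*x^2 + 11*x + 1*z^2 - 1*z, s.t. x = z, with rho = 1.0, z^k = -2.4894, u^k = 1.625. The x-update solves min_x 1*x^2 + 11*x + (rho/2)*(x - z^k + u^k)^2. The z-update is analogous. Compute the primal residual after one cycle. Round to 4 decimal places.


ADMM iteration with rho = 1.0, z^k = -2.4894, u^k = 1.625
Step 1: x-update.
Minimize 1*x^2 + 11*x + (1.0/2)*(x + 2.4894 + 1.625)^2
FOC: (2*1 + 1.0)*x = -11 + 1.0*(-2.4894 - 1.625)
x^{k+1} = -5.0381
Step 2: z-update.
Minimize 1*z^2 - 1*z + (1.0/2)*(-5.0381 - z + 1.625)^2
FOC: (2*1 + 1.0)*z = 1 + 1.0*(-5.0381 + 1.625)
z^{k+1} = -0.8044
Step 3: u-update.
u^{k+1} = 1.625 - 5.0381 + 0.8044 = -2.6088
Step 4: Primal residual = |-5.0381 + 0.8044| = 4.2338


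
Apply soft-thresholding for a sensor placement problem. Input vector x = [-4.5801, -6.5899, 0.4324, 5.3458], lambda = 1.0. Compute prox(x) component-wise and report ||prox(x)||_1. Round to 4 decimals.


Soft-thresholding with lambda = 1.0:
prox(-4.5801) = sign(-4.5801)*max(|-4.5801| - 1.0, 0) = -3.5801
prox(-6.5899) = sign(-6.5899)*max(|-6.5899| - 1.0, 0) = -5.5899
prox(0.4324) = sign(0.4324)*max(|0.4324| - 1.0, 0) = 0.0
prox(5.3458) = sign(5.3458)*max(|5.3458| - 1.0, 0) = 4.3458
prox(x) = [-3.5801, -5.5899, 0.0, 4.3458]
||prox(x)||_1 = 3.5801 + 5.5899 + 0.0 + 4.3458 = 13.5158


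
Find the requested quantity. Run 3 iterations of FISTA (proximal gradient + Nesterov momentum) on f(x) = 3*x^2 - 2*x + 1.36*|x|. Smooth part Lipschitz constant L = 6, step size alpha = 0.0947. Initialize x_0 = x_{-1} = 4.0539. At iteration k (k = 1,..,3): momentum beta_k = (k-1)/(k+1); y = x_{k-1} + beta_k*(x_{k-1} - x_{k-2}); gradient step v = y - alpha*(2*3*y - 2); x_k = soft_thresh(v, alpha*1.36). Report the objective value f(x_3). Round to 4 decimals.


FISTA on f(x) = 3*x^2 - 2*x + 1.36*|x|
L = 6, alpha = 0.0947
Iteration 1: beta = 0.0, y = 4.0539 + 0.0*(4.0539 - 4.0539) = 4.0539
  grad(y) = 22.3234, v = y - alpha*grad = 1.9399
  prox(v) = soft_thresh(1.9399, 0.1288) = 1.8111
Iteration 2: beta = 0.3333, y = 1.8111 + 0.3333*(1.8111 - 4.0539) = 1.0635
  grad(y) = 4.3809, v = y - alpha*grad = 0.6486
  prox(v) = soft_thresh(0.6486, 0.1288) = 0.5198
Iteration 3: beta = 0.5, y = 0.5198 + 0.5*(0.5198 - 1.8111) = -0.1258
  grad(y) = -2.7549, v = y - alpha*grad = 0.1351
  prox(v) = soft_thresh(0.1351, 0.1288) = 0.0063
f(x_3) = 3*0.0063^2 - 2*0.0063 + 1.36*|0.0063| = -0.0039


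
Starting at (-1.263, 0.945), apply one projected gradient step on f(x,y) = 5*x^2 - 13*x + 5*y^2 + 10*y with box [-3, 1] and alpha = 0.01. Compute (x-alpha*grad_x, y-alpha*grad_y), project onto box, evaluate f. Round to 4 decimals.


Step 1: Compute gradient at (-1.263, 0.945).
grad_x = 2*5*-1.263 - 13 = -25.63
grad_y = 2*5*0.945 + 10 = 19.45
Step 2: Gradient step.
x_raw = -1.263 - 0.01*-25.63 = -1.0067
y_raw = 0.945 - 0.01*19.45 = 0.7505
Step 3: Project onto [-3, 1].
x_proj = clip(-1.0067) = -1.0067
y_proj = clip(0.7505) = 0.7505
Step 4: Evaluate f.
f(-1.0067, 0.7505) = 28.4756


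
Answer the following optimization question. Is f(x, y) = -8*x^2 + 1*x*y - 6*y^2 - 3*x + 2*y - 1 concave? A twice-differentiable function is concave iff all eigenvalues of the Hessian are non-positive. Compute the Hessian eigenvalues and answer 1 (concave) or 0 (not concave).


The Hessian of f(x,y) = -8*x^2 + 1*x*y - 6*y^2 - 3*x + 2*y - 1 is:
H = [[-16, 1], [1, -12]]
Trace = -16 - 12 = -28
Determinant = -16*-12 - (1)^2 = 191
Discriminant = (-28)^2 - 4*191 = 20.0
Eigenvalues: lambda_1 = -16.2361, lambda_2 = -11.7639
The function is concave.

1


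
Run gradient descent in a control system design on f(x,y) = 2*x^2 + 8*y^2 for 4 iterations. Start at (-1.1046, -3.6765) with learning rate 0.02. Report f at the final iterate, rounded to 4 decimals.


Gradient descent on f(x,y) = 2*x^2 + 8*y^2.
Starting point: (-1.1046, -3.6765), alpha = 0.02
Step 1: grad_x = 2*2*-1.1046 = -4.4184, grad_y = 2*8*-3.6765 = -58.824
  x_1 = -1.1046 - 0.02*-4.4184 = -1.0162
  y_1 = -3.6765 - 0.02*-58.824 = -2.5
Step 2: grad_x = 2*2*-1.0162 = -4.0649, grad_y = 2*8*-2.5 = -40.0003
  x_2 = -1.0162 - 0.02*-4.0649 = -0.9349
  y_2 = -2.5 - 0.02*-40.0003 = -1.7
Step 3: grad_x = 2*2*-0.9349 = -3.7397, grad_y = 2*8*-1.7 = -27.2002
  x_3 = -0.9349 - 0.02*-3.7397 = -0.8601
  y_3 = -1.7 - 0.02*-27.2002 = -1.156
Step 4: grad_x = 2*2*-0.8601 = -3.4406, grad_y = 2*8*-1.156 = -18.4961
  x_4 = -0.8601 - 0.02*-3.4406 = -0.7913
  y_4 = -1.156 - 0.02*-18.4961 = -0.7861
f(-0.7913, -0.7861) = 2*(-0.7913)^2 + 8*(-0.7861)^2 = 6.1959


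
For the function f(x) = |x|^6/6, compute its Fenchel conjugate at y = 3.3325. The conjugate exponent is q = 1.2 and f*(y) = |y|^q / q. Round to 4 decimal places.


The conjugate exponent q satisfies 1/p + 1/q = 1.
p = 6, so q = 6/(6 - 1) = 1.2
|y|^q = 3.3325^1.2 = 4.2396
f*(3.3325) = 4.2396 / 1.2 = 3.533


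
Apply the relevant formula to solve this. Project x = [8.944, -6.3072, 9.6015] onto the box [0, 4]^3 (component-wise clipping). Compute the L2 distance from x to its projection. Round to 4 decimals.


Project each component onto [0, 4].
clip(8.944) = 4.0, clip(-6.3072) = 0.0, clip(9.6015) = 4.0
Projection = [4.0, 0.0, 4.0]
Squared diffs: [24.4431, 39.7808, 31.3768]
Distance = sqrt(95.6007) = 9.7776


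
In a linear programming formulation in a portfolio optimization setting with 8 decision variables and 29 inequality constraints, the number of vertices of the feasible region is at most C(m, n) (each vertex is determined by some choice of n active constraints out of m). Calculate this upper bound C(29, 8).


Each vertex corresponds to some choice of n active constraints out of m, so the number of vertices is at most C(m, n) = m! / (n!(m-n)!).
m = 29, n = 8
Numerator: 29 * 28 * 27 * 26 * 25 * 24 * 23 * 22
Denominator: 8! = 40320
C(29, 8) = 4292145


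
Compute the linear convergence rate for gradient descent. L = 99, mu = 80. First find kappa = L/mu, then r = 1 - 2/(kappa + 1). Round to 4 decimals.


Step 1: Compute the condition number.
kappa = L/mu = 99/80 = 1.2375
Step 2: Compute the convergence rate.
r = 1 - 2/(kappa + 1) = 1 - 2*mu/(L + mu) = (L - mu)/(L + mu) = 19/179 = 0.1061


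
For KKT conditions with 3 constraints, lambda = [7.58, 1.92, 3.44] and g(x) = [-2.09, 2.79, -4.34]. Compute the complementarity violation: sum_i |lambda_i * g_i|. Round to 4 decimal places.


KKT complementary slackness check:
lambda_1 * g_1 = 7.58 * -2.09 = -15.8422
lambda_2 * g_2 = 1.92 * 2.79 = 5.3568
lambda_3 * g_3 = 3.44 * -4.34 = -14.9296
Total violation = 15.8422 + 5.3568 + 14.9296 = 36.1286


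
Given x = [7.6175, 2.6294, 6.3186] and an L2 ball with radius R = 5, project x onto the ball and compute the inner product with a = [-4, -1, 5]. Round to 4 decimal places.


Step 1: Compute ||x|| (intermediates to 6 decimals).
||x|| = sqrt(7.6175^2 + 2.6294^2 + 6.3186^2) = 10.240349
Step 2: Project.
Since ||x|| > R, scale = R/||x|| = 5/10.240349 = 0.488265, proj(x) = scale * x
proj(x) = [3.719359, 1.283844, 3.085151]
Step 3: Dot product.
a^T * proj(x) = -4*3.719359 - 1*1.283844 + 5*3.085151 = -0.7355


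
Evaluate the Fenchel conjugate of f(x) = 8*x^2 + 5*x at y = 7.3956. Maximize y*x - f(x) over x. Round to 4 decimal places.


f*(y) = sup_x {y*x - a*x^2 - b*x} = sup_x {(y-b)*x - a*x^2}
FOC: (y - b) - 2a*x = 0 => x* = (y - b)/(2a)
x* = (7.3956 - 5)/(2*8) = 0.1497
f*(7.3956) = (y-b)^2/(4a) = (7.3956 - 5)^2/(4*8)
= 5.7389/32 = 0.1793
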